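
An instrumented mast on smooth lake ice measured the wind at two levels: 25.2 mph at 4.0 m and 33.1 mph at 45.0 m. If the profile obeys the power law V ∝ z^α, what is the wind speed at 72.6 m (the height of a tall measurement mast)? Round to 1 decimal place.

34.9 mph

First find α: α = ln(V₂/V₁)/ln(z₂/z₁) = ln(33.1/25.2)/ln(45.0/4.0) = 0.27269/2.42037 = 0.1127
Extrapolate from 45.0 m to 72.6 m: V₃ = 33.1 × (72.6/45.0)^0.1127 = 33.1 × 1.0554 = 34.9326 mph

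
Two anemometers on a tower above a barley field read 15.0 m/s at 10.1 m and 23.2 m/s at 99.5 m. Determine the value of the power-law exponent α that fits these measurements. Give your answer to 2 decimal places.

Power law: V₂/V₁ = (z₂/z₁)^α ⇒ α = ln(V₂/V₁) / ln(z₂/z₁)
α = ln(23.2/15.0) / ln(99.5/10.1) = ln(1.5467) / ln(9.8515)
  = 0.43610 / 2.28762 = 0.19064

α ≈ 0.19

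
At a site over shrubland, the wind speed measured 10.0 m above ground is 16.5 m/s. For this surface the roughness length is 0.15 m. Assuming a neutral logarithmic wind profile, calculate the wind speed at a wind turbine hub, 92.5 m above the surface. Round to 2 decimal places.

25.24 m/s

Log law: V(z) ∝ ln(z/z₀), so V₂/V₁ = ln(z₂/z₀) / ln(z₁/z₀).
ln(92.5/0.15) = 6.4243, ln(10.0/0.15) = 4.1997
V₂ = 16.5 × 6.4243/4.1997 = 16.5 × 1.5297 = 25.2402 m/s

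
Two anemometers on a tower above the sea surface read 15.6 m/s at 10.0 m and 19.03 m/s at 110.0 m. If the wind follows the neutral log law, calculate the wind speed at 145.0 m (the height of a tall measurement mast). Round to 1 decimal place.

Log law: V ∝ ln(z/z₀). From the pair, with r = V₁/V₂ = 0.81976,
ln z₀ = (ln z₁ − r·ln z₂)/(1 − r) = (2.3026 − 0.81976×4.7005)/0.18024 = -8.6033 → z₀ = 0.0001835 m
V₃ = V₁ · ln(z₃/z₀)/ln(z₁/z₀) = 15.6 × 13.5800/10.9059 = 19.4252 m/s

19.4 m/s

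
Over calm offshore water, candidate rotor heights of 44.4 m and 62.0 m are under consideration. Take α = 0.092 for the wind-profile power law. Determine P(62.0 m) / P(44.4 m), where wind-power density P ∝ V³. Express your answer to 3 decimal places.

1.097

Speed ratio: V_B/V_A = (z_B/z_A)^α = (62.0/44.4)^0.092 = (1.3964)^0.092 = 1.03120
Power-density ratio: P_B/P_A = (V_B/V_A)³ = (1.03120)³ = 1.09653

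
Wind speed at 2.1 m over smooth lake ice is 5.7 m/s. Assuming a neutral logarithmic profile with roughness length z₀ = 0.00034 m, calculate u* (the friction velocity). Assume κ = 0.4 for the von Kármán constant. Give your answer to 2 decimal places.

Log law: V(z) = (u*/κ) · ln(z/z₀) ⇒ u* = κ · V / ln(z/z₀)
u* = 0.4 × 5.7 / ln(2.1/0.00034) = 0.4 × 5.7 / 8.7285
   = 2.2800 / 8.7285 = 0.2612 m/s

u* ≈ 0.26 m/s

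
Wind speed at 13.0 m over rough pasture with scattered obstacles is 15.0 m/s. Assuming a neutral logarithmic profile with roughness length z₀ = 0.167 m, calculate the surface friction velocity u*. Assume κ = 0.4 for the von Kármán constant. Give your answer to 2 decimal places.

u* ≈ 1.38 m/s

Log law: V(z) = (u*/κ) · ln(z/z₀) ⇒ u* = κ · V / ln(z/z₀)
u* = 0.4 × 15.0 / ln(13.0/0.167) = 0.4 × 15.0 / 4.3547
   = 6.0000 / 4.3547 = 1.3778 m/s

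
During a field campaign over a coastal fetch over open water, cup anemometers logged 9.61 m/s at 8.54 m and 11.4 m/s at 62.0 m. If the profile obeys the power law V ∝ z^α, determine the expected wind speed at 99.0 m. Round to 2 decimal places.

First find α: α = ln(V₂/V₁)/ln(z₂/z₁) = ln(11.4/9.61)/ln(62.0/8.54) = 0.17081/1.98237 = 0.0862
Extrapolate from 62.0 m to 99.0 m: V₃ = 11.4 × (99.0/62.0)^0.0862 = 11.4 × 1.0411 = 11.8691 m/s

11.87 m/s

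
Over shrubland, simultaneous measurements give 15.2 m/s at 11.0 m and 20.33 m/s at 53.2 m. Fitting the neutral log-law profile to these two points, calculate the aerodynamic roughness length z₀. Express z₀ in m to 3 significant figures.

Log law: V(z) ∝ ln(z/z₀). With r = V₁/V₂ = 15.2/20.33 = 0.74766,
r · ln(z₂/z₀) = ln(z₁/z₀) ⇒ ln z₀ = (ln z₁ − r·ln z₂)/(1 − r)
ln z₀ = (2.39790 − 0.74766×3.97406) / 0.25234 = -2.2722
z₀ = exp(-2.2722) = 0.1031 m

z₀ ≈ 0.103 m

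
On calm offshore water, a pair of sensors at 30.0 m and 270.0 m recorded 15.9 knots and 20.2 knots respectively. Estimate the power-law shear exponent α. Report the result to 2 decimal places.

α ≈ 0.11

Power law: V₂/V₁ = (z₂/z₁)^α ⇒ α = ln(V₂/V₁) / ln(z₂/z₁)
α = ln(20.2/15.9) / ln(270.0/30.0) = ln(1.2704) / ln(9.0000)
  = 0.23936 / 2.19722 = 0.10894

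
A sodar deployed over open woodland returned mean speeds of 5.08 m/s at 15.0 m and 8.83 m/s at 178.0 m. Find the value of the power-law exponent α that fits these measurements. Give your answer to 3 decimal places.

α ≈ 0.223

Power law: V₂/V₁ = (z₂/z₁)^α ⇒ α = ln(V₂/V₁) / ln(z₂/z₁)
α = ln(8.83/5.08) / ln(178.0/15.0) = ln(1.7382) / ln(11.8667)
  = 0.55284 / 2.47373 = 0.22349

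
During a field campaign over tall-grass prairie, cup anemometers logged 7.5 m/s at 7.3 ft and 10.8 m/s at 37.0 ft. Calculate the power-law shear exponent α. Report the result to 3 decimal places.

Power law: V₂/V₁ = (z₂/z₁)^α ⇒ α = ln(V₂/V₁) / ln(z₂/z₁)
α = ln(10.8/7.5) / ln(37.0/7.3) = ln(1.4400) / ln(5.0685)
  = 0.36464 / 1.62304 = 0.22467

α ≈ 0.225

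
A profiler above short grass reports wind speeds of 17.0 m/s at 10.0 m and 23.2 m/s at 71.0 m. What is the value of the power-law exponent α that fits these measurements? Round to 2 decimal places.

α ≈ 0.16

Power law: V₂/V₁ = (z₂/z₁)^α ⇒ α = ln(V₂/V₁) / ln(z₂/z₁)
α = ln(23.2/17.0) / ln(71.0/10.0) = ln(1.3647) / ln(7.1000)
  = 0.31094 / 1.96009 = 0.15863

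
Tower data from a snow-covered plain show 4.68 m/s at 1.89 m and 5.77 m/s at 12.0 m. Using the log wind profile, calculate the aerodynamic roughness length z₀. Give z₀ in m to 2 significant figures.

Log law: V(z) ∝ ln(z/z₀). With r = V₁/V₂ = 4.68/5.77 = 0.81109,
r · ln(z₂/z₀) = ln(z₁/z₀) ⇒ ln z₀ = (ln z₁ − r·ln z₂)/(1 − r)
ln z₀ = (0.63658 − 0.81109×2.48491) / 0.18891 = -7.2994
z₀ = exp(-7.2994) = 0.0006760 m

z₀ ≈ 0.00068 m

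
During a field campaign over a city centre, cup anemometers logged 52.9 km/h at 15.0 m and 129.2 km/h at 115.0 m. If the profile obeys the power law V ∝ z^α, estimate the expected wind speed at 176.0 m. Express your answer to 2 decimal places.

155.70 km/h

First find α: α = ln(V₂/V₁)/ln(z₂/z₁) = ln(129.2/52.9)/ln(115.0/15.0) = 0.89296/2.03688 = 0.4384
Extrapolate from 115.0 m to 176.0 m: V₃ = 129.2 × (176.0/115.0)^0.4384 = 129.2 × 1.2051 = 155.6985 km/h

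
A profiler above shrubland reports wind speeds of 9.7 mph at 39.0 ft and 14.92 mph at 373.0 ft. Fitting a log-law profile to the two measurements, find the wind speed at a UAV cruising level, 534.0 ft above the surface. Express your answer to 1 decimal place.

Log law: V ∝ ln(z/z₀). From the pair, with r = V₁/V₂ = 0.65013,
ln z₀ = (ln z₁ − r·ln z₂)/(1 − r) = (3.6636 − 0.65013×5.9216)/0.34987 = -0.5324 → z₀ = 0.5872 ft
V₃ = V₁ · ln(z₃/z₀)/ln(z₁/z₀) = 9.7 × 6.8128/4.1959 = 15.7495 mph

15.7 mph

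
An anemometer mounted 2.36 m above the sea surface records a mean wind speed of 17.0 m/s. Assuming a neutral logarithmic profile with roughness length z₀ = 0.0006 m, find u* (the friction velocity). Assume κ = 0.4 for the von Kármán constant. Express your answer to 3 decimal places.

u* ≈ 0.822 m/s

Log law: V(z) = (u*/κ) · ln(z/z₀) ⇒ u* = κ · V / ln(z/z₀)
u* = 0.4 × 17.0 / ln(2.36/0.0006) = 0.4 × 17.0 / 8.2772
   = 6.8000 / 8.2772 = 0.8215 m/s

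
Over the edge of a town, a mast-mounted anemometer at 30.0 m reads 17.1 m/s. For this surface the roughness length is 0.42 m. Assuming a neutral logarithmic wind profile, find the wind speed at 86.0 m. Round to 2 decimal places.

Log law: V(z) ∝ ln(z/z₀), so V₂/V₁ = ln(z₂/z₀) / ln(z₁/z₀).
ln(86.0/0.42) = 5.3218, ln(30.0/0.42) = 4.2687
V₂ = 17.1 × 5.3218/4.2687 = 17.1 × 1.2467 = 21.3188 m/s

21.32 m/s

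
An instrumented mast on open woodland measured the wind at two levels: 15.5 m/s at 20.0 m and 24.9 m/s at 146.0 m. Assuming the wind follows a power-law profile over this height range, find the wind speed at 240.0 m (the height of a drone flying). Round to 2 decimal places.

28.03 m/s

First find α: α = ln(V₂/V₁)/ln(z₂/z₁) = ln(24.9/15.5)/ln(146.0/20.0) = 0.47403/1.98787 = 0.2385
Extrapolate from 146.0 m to 240.0 m: V₃ = 24.9 × (240.0/146.0)^0.2385 = 24.9 × 1.1258 = 28.0332 m/s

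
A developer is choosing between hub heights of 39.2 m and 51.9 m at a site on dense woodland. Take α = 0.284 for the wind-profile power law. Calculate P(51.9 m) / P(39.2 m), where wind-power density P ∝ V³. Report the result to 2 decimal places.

1.27

Speed ratio: V_B/V_A = (z_B/z_A)^α = (51.9/39.2)^0.284 = (1.3240)^0.284 = 1.08296
Power-density ratio: P_B/P_A = (V_B/V_A)³ = (1.08296)³ = 1.27011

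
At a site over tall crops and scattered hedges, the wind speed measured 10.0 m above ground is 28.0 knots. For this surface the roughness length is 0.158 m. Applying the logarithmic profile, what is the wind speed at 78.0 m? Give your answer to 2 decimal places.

41.87 knots

Log law: V(z) ∝ ln(z/z₀), so V₂/V₁ = ln(z₂/z₀) / ln(z₁/z₀).
ln(78.0/0.158) = 6.2019, ln(10.0/0.158) = 4.1477
V₂ = 28.0 × 6.2019/4.1477 = 28.0 × 1.4952 = 41.8667 knots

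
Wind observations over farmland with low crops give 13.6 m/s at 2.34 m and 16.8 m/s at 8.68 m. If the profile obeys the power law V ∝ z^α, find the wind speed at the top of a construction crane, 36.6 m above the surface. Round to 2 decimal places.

First find α: α = ln(V₂/V₁)/ln(z₂/z₁) = ln(16.8/13.6)/ln(8.68/2.34) = 0.21131/1.31087 = 0.1612
Extrapolate from 8.68 m to 36.6 m: V₃ = 16.8 × (36.6/8.68)^0.1612 = 16.8 × 1.2611 = 21.1861 m/s

21.19 m/s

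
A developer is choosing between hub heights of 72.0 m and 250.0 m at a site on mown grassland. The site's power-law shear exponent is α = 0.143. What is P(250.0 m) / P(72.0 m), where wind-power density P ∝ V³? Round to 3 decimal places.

1.706

Speed ratio: V_B/V_A = (z_B/z_A)^α = (250.0/72.0)^0.143 = (3.4722)^0.143 = 1.19483
Power-density ratio: P_B/P_A = (V_B/V_A)³ = (1.19483)³ = 1.70577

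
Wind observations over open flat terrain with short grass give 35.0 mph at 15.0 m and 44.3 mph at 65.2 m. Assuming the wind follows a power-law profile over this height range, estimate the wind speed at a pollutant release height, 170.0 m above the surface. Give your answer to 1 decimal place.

51.7 mph

First find α: α = ln(V₂/V₁)/ln(z₂/z₁) = ln(44.3/35.0)/ln(65.2/15.0) = 0.23564/1.46941 = 0.1604
Extrapolate from 65.2 m to 170.0 m: V₃ = 44.3 × (170.0/65.2)^0.1604 = 44.3 × 1.1661 = 51.6590 mph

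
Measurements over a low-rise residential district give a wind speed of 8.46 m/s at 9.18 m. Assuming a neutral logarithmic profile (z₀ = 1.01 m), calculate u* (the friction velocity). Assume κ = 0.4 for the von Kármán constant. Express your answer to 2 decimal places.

Log law: V(z) = (u*/κ) · ln(z/z₀) ⇒ u* = κ · V / ln(z/z₀)
u* = 0.4 × 8.46 / ln(9.18/1.01) = 0.4 × 8.46 / 2.2071
   = 3.3840 / 2.2071 = 1.5332 m/s

u* ≈ 1.53 m/s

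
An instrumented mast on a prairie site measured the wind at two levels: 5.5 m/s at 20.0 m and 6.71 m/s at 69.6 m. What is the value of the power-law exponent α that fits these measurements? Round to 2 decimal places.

α ≈ 0.16

Power law: V₂/V₁ = (z₂/z₁)^α ⇒ α = ln(V₂/V₁) / ln(z₂/z₁)
α = ln(6.71/5.5) / ln(69.6/20.0) = ln(1.2200) / ln(3.4800)
  = 0.19885 / 1.24703 = 0.15946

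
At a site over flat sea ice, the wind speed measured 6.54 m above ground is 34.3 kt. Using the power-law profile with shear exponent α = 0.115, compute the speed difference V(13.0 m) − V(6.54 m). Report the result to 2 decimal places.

Power law: V₂ = V₁ · (z₂/z₁)^α = 34.3 × (1.9878)^0.115 = 37.1198 kt
ΔV = 37.1198 − 34.3 = 2.8198 kt

2.82 kt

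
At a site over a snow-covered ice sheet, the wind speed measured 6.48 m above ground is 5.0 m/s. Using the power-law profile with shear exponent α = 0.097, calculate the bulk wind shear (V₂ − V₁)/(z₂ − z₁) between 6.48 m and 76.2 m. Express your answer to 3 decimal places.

0.019 m/s/m

Power law: V₂ = V₁ · (z₂/z₁)^α = 5.0 × (11.7593)^0.097 = 6.3503 m/s
ΔV/Δz = (6.3503 − 5.0)/(76.2 − 6.48) = 1.3503/69.7200 = 0.01937 m/s/m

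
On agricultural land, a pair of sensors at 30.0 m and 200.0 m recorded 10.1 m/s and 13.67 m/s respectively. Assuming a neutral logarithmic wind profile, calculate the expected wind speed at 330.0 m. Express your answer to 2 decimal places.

14.61 m/s

Log law: V ∝ ln(z/z₀). From the pair, with r = V₁/V₂ = 0.73884,
ln z₀ = (ln z₁ − r·ln z₂)/(1 − r) = (3.4012 − 0.73884×5.2983)/0.26116 = -1.9660 → z₀ = 0.1400 m
V₃ = V₁ · ln(z₃/z₀)/ln(z₁/z₀) = 10.1 × 7.7651/5.3672 = 14.6124 m/s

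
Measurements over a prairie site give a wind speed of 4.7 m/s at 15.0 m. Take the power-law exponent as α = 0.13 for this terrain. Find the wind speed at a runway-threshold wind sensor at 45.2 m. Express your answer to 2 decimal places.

5.42 m/s

Power-law profile: V₂ = V₁ · (z₂/z₁)^α
V₂ = 4.7 × (45.2/15.0)^0.13 = 4.7 × (3.0133)^0.13
    = 4.7 × 1.1542 = 5.4247 m/s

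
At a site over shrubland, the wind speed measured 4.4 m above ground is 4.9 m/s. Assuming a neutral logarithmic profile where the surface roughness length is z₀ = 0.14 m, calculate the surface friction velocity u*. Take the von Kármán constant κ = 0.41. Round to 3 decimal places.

u* ≈ 0.583 m/s

Log law: V(z) = (u*/κ) · ln(z/z₀) ⇒ u* = κ · V / ln(z/z₀)
u* = 0.41 × 4.9 / ln(4.4/0.14) = 0.41 × 4.9 / 3.4477
   = 2.0090 / 3.4477 = 0.5827 m/s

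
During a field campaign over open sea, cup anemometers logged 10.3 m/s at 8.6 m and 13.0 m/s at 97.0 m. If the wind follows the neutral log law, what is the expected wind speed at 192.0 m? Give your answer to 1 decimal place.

13.8 m/s

Log law: V ∝ ln(z/z₀). From the pair, with r = V₁/V₂ = 0.79231,
ln z₀ = (ln z₁ − r·ln z₂)/(1 − r) = (2.1518 − 0.79231×4.5747)/0.20769 = -7.0913 → z₀ = 0.0008323 m
V₃ = V₁ · ln(z₃/z₀)/ln(z₁/z₀) = 10.3 × 12.3488/9.2431 = 13.7609 m/s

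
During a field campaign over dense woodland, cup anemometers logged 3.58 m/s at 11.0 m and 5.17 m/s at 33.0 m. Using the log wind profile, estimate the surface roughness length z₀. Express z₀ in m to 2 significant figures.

z₀ ≈ 0.93 m

Log law: V(z) ∝ ln(z/z₀). With r = V₁/V₂ = 3.58/5.17 = 0.69246,
r · ln(z₂/z₀) = ln(z₁/z₀) ⇒ ln z₀ = (ln z₁ − r·ln z₂)/(1 − r)
ln z₀ = (2.39790 − 0.69246×3.49651) / 0.30754 = -0.0757
z₀ = exp(-0.0757) = 0.9271 m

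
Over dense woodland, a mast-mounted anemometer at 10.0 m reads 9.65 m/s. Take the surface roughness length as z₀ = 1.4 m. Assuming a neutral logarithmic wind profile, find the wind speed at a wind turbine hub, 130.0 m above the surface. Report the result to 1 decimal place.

Log law: V(z) ∝ ln(z/z₀), so V₂/V₁ = ln(z₂/z₀) / ln(z₁/z₀).
ln(130.0/1.4) = 4.5311, ln(10.0/1.4) = 1.9661
V₂ = 9.65 × 4.5311/1.9661 = 9.65 × 2.3046 = 22.2392 m/s

22.2 m/s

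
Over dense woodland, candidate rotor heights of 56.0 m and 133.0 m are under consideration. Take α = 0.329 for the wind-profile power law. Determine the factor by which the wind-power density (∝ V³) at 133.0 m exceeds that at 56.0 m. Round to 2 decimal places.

Speed ratio: V_B/V_A = (z_B/z_A)^α = (133.0/56.0)^0.329 = (2.3750)^0.329 = 1.32921
Power-density ratio: P_B/P_A = (V_B/V_A)³ = (1.32921)³ = 2.34844

2.35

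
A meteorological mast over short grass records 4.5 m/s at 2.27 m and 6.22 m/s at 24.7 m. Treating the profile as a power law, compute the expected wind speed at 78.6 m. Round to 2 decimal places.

7.28 m/s

First find α: α = ln(V₂/V₁)/ln(z₂/z₁) = ln(6.22/4.5)/ln(24.7/2.27) = 0.32369/2.38702 = 0.1356
Extrapolate from 24.7 m to 78.6 m: V₃ = 6.22 × (78.6/24.7)^0.1356 = 6.22 × 1.1700 = 7.2772 m/s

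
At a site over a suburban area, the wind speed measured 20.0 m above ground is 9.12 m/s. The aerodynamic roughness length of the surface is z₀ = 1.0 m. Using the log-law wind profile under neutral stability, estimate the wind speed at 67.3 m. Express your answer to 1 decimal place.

12.8 m/s

Log law: V(z) ∝ ln(z/z₀), so V₂/V₁ = ln(z₂/z₀) / ln(z₁/z₀).
ln(67.3/1.0) = 4.2092, ln(20.0/1.0) = 2.9957
V₂ = 9.12 × 4.2092/2.9957 = 9.12 × 1.4051 = 12.8141 m/s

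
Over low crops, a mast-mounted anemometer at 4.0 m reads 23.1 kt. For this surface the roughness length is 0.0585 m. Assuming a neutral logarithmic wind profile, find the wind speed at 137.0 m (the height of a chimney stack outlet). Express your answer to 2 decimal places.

Log law: V(z) ∝ ln(z/z₀), so V₂/V₁ = ln(z₂/z₀) / ln(z₁/z₀).
ln(137.0/0.0585) = 7.7587, ln(4.0/0.0585) = 4.2250
V₂ = 23.1 × 7.7587/4.2250 = 23.1 × 1.8364 = 42.4202 kt

42.42 kt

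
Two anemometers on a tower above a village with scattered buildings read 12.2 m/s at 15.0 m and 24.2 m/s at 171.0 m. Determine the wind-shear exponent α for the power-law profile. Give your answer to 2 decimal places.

Power law: V₂/V₁ = (z₂/z₁)^α ⇒ α = ln(V₂/V₁) / ln(z₂/z₁)
α = ln(24.2/12.2) / ln(171.0/15.0) = ln(1.9836) / ln(11.4000)
  = 0.68492 / 2.43361 = 0.28144

α ≈ 0.28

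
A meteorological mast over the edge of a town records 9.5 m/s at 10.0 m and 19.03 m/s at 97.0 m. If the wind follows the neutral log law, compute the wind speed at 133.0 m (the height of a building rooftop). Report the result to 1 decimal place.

Log law: V ∝ ln(z/z₀). From the pair, with r = V₁/V₂ = 0.49921,
ln z₀ = (ln z₁ − r·ln z₂)/(1 − r) = (2.3026 − 0.49921×4.5747)/0.50079 = 0.0376 → z₀ = 1.038 m
V₃ = V₁ · ln(z₃/z₀)/ln(z₁/z₀) = 9.5 × 4.8527/2.2650 = 20.3539 m/s

20.4 m/s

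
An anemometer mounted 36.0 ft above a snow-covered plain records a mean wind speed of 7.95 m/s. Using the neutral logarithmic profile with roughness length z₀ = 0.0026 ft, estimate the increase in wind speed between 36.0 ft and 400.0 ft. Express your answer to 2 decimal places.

2.01 m/s

Log law: V₂ = V₁ · ln(z₂/z₀)/ln(z₁/z₀) = 7.95 × 11.9437/9.5358 = 9.9575 m/s
ΔV = 9.9575 − 7.95 = 2.0075 m/s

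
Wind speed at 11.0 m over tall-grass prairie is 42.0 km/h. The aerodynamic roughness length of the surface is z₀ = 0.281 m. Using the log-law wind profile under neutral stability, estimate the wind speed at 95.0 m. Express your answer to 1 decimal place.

Log law: V(z) ∝ ln(z/z₀), so V₂/V₁ = ln(z₂/z₀) / ln(z₁/z₀).
ln(95.0/0.281) = 5.8233, ln(11.0/0.281) = 3.6673
V₂ = 42.0 × 5.8233/3.6673 = 42.0 × 1.5879 = 66.6916 km/h

66.7 km/h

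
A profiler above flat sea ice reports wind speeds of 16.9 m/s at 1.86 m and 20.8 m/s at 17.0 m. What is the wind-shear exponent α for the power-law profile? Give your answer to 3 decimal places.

Power law: V₂/V₁ = (z₂/z₁)^α ⇒ α = ln(V₂/V₁) / ln(z₂/z₁)
α = ln(20.8/16.9) / ln(17.0/1.86) = ln(1.2308) / ln(9.1398)
  = 0.20764 / 2.21264 = 0.09384

α ≈ 0.094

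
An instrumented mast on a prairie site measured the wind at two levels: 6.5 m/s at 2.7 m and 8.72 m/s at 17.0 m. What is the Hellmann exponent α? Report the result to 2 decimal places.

α ≈ 0.16

Power law: V₂/V₁ = (z₂/z₁)^α ⇒ α = ln(V₂/V₁) / ln(z₂/z₁)
α = ln(8.72/6.5) / ln(17.0/2.7) = ln(1.3415) / ln(6.2963)
  = 0.29382 / 1.83996 = 0.15969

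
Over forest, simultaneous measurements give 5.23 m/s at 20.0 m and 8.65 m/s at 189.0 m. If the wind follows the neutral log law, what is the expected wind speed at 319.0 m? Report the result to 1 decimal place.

9.4 m/s

Log law: V ∝ ln(z/z₀). From the pair, with r = V₁/V₂ = 0.60462,
ln z₀ = (ln z₁ − r·ln z₂)/(1 − r) = (2.9957 − 0.60462×5.2417)/0.39538 = -0.4390 → z₀ = 0.6447 m
V₃ = V₁ · ln(z₃/z₀)/ln(z₁/z₀) = 5.23 × 6.2042/3.4347 = 9.4470 m/s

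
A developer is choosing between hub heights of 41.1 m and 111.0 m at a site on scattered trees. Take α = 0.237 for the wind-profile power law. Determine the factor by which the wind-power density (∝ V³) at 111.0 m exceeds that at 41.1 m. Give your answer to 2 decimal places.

2.03

Speed ratio: V_B/V_A = (z_B/z_A)^α = (111.0/41.1)^0.237 = (2.7007)^0.237 = 1.26550
Power-density ratio: P_B/P_A = (V_B/V_A)³ = (1.26550)³ = 2.02667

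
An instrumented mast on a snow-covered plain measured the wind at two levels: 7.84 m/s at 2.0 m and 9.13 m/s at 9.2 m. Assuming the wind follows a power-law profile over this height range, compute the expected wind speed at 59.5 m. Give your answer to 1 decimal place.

11.0 m/s

First find α: α = ln(V₂/V₁)/ln(z₂/z₁) = ln(9.13/7.84)/ln(9.2/2.0) = 0.15233/1.52606 = 0.0998
Extrapolate from 9.2 m to 59.5 m: V₃ = 9.13 × (59.5/9.2)^0.0998 = 9.13 × 1.2048 = 11.0001 m/s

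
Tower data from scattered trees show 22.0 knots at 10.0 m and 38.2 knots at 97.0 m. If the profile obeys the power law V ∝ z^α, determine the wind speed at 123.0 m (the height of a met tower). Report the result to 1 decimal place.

40.5 knots

First find α: α = ln(V₂/V₁)/ln(z₂/z₁) = ln(38.2/22.0)/ln(97.0/10.0) = 0.55179/2.27213 = 0.2429
Extrapolate from 97.0 m to 123.0 m: V₃ = 38.2 × (123.0/97.0)^0.2429 = 38.2 × 1.0594 = 40.4678 knots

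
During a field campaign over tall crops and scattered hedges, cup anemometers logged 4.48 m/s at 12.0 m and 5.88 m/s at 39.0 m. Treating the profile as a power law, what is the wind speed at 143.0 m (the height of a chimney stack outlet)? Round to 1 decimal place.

First find α: α = ln(V₂/V₁)/ln(z₂/z₁) = ln(5.88/4.48)/ln(39.0/12.0) = 0.27193/1.17865 = 0.2307
Extrapolate from 39.0 m to 143.0 m: V₃ = 5.88 × (143.0/39.0)^0.2307 = 5.88 × 1.3495 = 7.9353 m/s

7.9 m/s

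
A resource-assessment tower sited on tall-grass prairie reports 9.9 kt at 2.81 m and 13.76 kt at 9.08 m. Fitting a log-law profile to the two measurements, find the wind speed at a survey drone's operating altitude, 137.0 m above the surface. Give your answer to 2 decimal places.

Log law: V ∝ ln(z/z₀). From the pair, with r = V₁/V₂ = 0.71948,
ln z₀ = (ln z₁ − r·ln z₂)/(1 − r) = (1.0332 − 0.71948×2.2061)/0.28052 = -1.9750 → z₀ = 0.1388 m
V₃ = V₁ · ln(z₃/z₀)/ln(z₁/z₀) = 9.9 × 6.8950/3.0082 = 22.6915 kt

22.69 kt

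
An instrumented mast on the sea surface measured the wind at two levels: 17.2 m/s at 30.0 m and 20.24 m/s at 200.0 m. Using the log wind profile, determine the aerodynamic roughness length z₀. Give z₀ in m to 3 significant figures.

Log law: V(z) ∝ ln(z/z₀). With r = V₁/V₂ = 17.2/20.24 = 0.84980,
r · ln(z₂/z₀) = ln(z₁/z₀) ⇒ ln z₀ = (ln z₁ − r·ln z₂)/(1 − r)
ln z₀ = (3.40120 − 0.84980×5.29832) / 0.15020 = -7.3325
z₀ = exp(-7.3325) = 0.0006539 m

z₀ ≈ 0.000654 m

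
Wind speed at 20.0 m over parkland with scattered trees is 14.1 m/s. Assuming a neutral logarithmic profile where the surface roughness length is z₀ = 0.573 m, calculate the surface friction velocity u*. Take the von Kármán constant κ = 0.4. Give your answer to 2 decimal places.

Log law: V(z) = (u*/κ) · ln(z/z₀) ⇒ u* = κ · V / ln(z/z₀)
u* = 0.4 × 14.1 / ln(20.0/0.573) = 0.4 × 14.1 / 3.5526
   = 5.6400 / 3.5526 = 1.5876 m/s

u* ≈ 1.59 m/s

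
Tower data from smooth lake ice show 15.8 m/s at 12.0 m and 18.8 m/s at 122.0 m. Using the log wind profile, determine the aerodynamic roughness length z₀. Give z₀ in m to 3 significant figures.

z₀ ≈ 0.0000595 m

Log law: V(z) ∝ ln(z/z₀). With r = V₁/V₂ = 15.8/18.8 = 0.84043,
r · ln(z₂/z₀) = ln(z₁/z₀) ⇒ ln z₀ = (ln z₁ − r·ln z₂)/(1 − r)
ln z₀ = (2.48491 − 0.84043×4.80402) / 0.15957 = -9.7291
z₀ = exp(-9.7291) = 0.00005953 m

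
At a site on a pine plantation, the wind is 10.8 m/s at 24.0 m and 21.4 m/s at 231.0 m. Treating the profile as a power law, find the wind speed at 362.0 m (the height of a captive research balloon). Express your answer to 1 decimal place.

24.5 m/s

First find α: α = ln(V₂/V₁)/ln(z₂/z₁) = ln(21.4/10.8)/ln(231.0/24.0) = 0.68384/2.26436 = 0.3020
Extrapolate from 231.0 m to 362.0 m: V₃ = 21.4 × (362.0/231.0)^0.3020 = 21.4 × 1.1453 = 24.5094 m/s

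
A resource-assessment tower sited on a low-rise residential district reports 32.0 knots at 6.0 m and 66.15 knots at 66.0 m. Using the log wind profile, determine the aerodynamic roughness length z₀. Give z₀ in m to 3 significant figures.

Log law: V(z) ∝ ln(z/z₀). With r = V₁/V₂ = 32.0/66.15 = 0.48375,
r · ln(z₂/z₀) = ln(z₁/z₀) ⇒ ln z₀ = (ln z₁ − r·ln z₂)/(1 − r)
ln z₀ = (1.79176 − 0.48375×4.18965) / 0.51625 = -0.4552
z₀ = exp(-0.4552) = 0.6343 m

z₀ ≈ 0.634 m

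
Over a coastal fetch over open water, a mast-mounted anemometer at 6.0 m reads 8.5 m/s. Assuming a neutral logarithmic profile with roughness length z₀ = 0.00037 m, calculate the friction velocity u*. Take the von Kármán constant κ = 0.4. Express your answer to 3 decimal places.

Log law: V(z) = (u*/κ) · ln(z/z₀) ⇒ u* = κ · V / ln(z/z₀)
u* = 0.4 × 8.5 / ln(6.0/0.00037) = 0.4 × 8.5 / 9.6938
   = 3.4000 / 9.6938 = 0.3507 m/s

u* ≈ 0.351 m/s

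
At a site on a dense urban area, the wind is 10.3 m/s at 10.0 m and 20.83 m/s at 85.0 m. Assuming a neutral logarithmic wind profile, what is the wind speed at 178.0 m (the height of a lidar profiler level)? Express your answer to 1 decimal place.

24.5 m/s

Log law: V ∝ ln(z/z₀). From the pair, with r = V₁/V₂ = 0.49448,
ln z₀ = (ln z₁ − r·ln z₂)/(1 − r) = (2.3026 − 0.49448×4.4427)/0.50552 = 0.2093 → z₀ = 1.233 m
V₃ = V₁ · ln(z₃/z₀)/ln(z₁/z₀) = 10.3 × 4.9725/2.0933 = 24.4668 m/s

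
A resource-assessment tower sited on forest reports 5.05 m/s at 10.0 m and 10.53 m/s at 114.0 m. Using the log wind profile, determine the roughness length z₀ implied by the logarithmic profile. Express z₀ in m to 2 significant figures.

Log law: V(z) ∝ ln(z/z₀). With r = V₁/V₂ = 5.05/10.53 = 0.47958,
r · ln(z₂/z₀) = ln(z₁/z₀) ⇒ ln z₀ = (ln z₁ − r·ln z₂)/(1 − r)
ln z₀ = (2.30259 − 0.47958×4.73620) / 0.52042 = 0.0599
z₀ = exp(0.0599) = 1.062 m

z₀ ≈ 1.1 m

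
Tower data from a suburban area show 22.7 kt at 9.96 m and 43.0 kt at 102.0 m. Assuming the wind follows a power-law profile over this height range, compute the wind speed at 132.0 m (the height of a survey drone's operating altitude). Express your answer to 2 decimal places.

First find α: α = ln(V₂/V₁)/ln(z₂/z₁) = ln(43.0/22.7)/ln(102.0/9.96) = 0.63884/2.32640 = 0.2746
Extrapolate from 102.0 m to 132.0 m: V₃ = 43.0 × (132.0/102.0)^0.2746 = 43.0 × 1.0734 = 46.1548 kt

46.15 kt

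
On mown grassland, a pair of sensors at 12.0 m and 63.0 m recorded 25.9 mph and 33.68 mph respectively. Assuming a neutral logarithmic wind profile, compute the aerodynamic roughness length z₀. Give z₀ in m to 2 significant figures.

z₀ ≈ 0.048 m

Log law: V(z) ∝ ln(z/z₀). With r = V₁/V₂ = 25.9/33.68 = 0.76900,
r · ln(z₂/z₀) = ln(z₁/z₀) ⇒ ln z₀ = (ln z₁ − r·ln z₂)/(1 − r)
ln z₀ = (2.48491 − 0.76900×4.14313) / 0.23100 = -3.0354
z₀ = exp(-3.0354) = 0.04805 m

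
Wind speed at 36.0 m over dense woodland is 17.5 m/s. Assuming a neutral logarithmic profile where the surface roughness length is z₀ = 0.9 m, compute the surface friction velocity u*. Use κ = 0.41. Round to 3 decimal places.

u* ≈ 1.945 m/s

Log law: V(z) = (u*/κ) · ln(z/z₀) ⇒ u* = κ · V / ln(z/z₀)
u* = 0.41 × 17.5 / ln(36.0/0.9) = 0.41 × 17.5 / 3.6889
   = 7.1750 / 3.6889 = 1.9450 m/s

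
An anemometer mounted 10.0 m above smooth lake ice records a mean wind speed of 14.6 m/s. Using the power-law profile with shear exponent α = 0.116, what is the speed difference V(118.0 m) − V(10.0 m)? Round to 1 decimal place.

4.8 m/s

Power law: V₂ = V₁ · (z₂/z₁)^α = 14.6 × (11.8000)^0.116 = 19.4398 m/s
ΔV = 19.4398 − 14.6 = 4.8398 m/s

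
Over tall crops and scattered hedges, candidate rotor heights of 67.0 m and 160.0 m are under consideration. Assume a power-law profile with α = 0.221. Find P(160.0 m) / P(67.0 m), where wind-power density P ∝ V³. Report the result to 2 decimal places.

1.78

Speed ratio: V_B/V_A = (z_B/z_A)^α = (160.0/67.0)^0.221 = (2.3881)^0.221 = 1.21213
Power-density ratio: P_B/P_A = (V_B/V_A)³ = (1.21213)³ = 1.78092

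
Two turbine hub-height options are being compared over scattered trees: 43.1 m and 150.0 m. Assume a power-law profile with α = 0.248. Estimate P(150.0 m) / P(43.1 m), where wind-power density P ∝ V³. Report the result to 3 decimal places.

Speed ratio: V_B/V_A = (z_B/z_A)^α = (150.0/43.1)^0.248 = (3.4803)^0.248 = 1.36245
Power-density ratio: P_B/P_A = (V_B/V_A)³ = (1.36245)³ = 2.52907

2.529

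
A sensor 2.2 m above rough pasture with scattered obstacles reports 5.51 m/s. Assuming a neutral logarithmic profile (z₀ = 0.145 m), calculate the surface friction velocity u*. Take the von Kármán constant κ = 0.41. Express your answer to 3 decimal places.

u* ≈ 0.831 m/s

Log law: V(z) = (u*/κ) · ln(z/z₀) ⇒ u* = κ · V / ln(z/z₀)
u* = 0.41 × 5.51 / ln(2.2/0.145) = 0.41 × 5.51 / 2.7195
   = 2.2591 / 2.7195 = 0.8307 m/s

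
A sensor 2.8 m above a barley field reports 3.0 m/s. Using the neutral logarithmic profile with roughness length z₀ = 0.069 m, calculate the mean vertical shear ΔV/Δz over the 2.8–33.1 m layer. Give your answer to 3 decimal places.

Log law: V₂ = V₁ · ln(z₂/z₀)/ln(z₁/z₀) = 3.0 × 6.1732/3.7033 = 5.0009 m/s
ΔV/Δz = (5.0009 − 3.0)/(33.1 − 2.8) = 2.0009/30.3000 = 0.06604 m/s/m

0.066 m/s/m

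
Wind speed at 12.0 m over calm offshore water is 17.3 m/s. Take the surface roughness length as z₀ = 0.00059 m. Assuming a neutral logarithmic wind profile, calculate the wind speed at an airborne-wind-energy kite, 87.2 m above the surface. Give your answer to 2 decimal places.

Log law: V(z) ∝ ln(z/z₀), so V₂/V₁ = ln(z₂/z₀) / ln(z₁/z₀).
ln(87.2/0.00059) = 11.9036, ln(12.0/0.00059) = 9.9203
V₂ = 17.3 × 11.9036/9.9203 = 17.3 × 1.1999 = 20.7587 m/s

20.76 m/s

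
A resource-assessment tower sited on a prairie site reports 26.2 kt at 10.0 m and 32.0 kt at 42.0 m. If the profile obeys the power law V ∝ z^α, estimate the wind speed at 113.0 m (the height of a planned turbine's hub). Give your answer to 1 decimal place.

36.7 kt

First find α: α = ln(V₂/V₁)/ln(z₂/z₁) = ln(32.0/26.2)/ln(42.0/10.0) = 0.19998/1.43508 = 0.1393
Extrapolate from 42.0 m to 113.0 m: V₃ = 32.0 × (113.0/42.0)^0.1393 = 32.0 × 1.1479 = 36.7321 kt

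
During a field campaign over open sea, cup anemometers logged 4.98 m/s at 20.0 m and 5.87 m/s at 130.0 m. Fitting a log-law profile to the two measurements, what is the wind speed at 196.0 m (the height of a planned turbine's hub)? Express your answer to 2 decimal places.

Log law: V ∝ ln(z/z₀). From the pair, with r = V₁/V₂ = 0.84838,
ln z₀ = (ln z₁ − r·ln z₂)/(1 − r) = (2.9957 − 0.84838×4.8675)/0.15162 = -7.4779 → z₀ = 0.0005654 m
V₃ = V₁ · ln(z₃/z₀)/ln(z₁/z₀) = 4.98 × 12.7561/10.4737 = 6.0652 m/s

6.07 m/s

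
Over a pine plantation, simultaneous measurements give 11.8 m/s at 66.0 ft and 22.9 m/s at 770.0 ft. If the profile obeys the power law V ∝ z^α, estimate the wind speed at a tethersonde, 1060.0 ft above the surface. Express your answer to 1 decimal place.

25.0 m/s

First find α: α = ln(V₂/V₁)/ln(z₂/z₁) = ln(22.9/11.8)/ln(770.0/66.0) = 0.66304/2.45674 = 0.2699
Extrapolate from 770.0 ft to 1060.0 ft: V₃ = 22.9 × (1060.0/770.0)^0.2699 = 22.9 × 1.0901 = 24.9632 m/s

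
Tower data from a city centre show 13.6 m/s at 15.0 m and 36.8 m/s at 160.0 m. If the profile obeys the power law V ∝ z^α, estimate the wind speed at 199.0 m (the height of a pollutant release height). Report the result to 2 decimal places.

40.34 m/s

First find α: α = ln(V₂/V₁)/ln(z₂/z₁) = ln(36.8/13.6)/ln(160.0/15.0) = 0.99543/2.36712 = 0.4205
Extrapolate from 160.0 m to 199.0 m: V₃ = 36.8 × (199.0/160.0)^0.4205 = 36.8 × 1.0961 = 40.3353 m/s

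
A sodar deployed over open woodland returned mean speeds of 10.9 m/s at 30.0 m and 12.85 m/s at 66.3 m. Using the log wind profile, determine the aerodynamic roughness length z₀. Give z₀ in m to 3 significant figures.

Log law: V(z) ∝ ln(z/z₀). With r = V₁/V₂ = 10.9/12.85 = 0.84825,
r · ln(z₂/z₀) = ln(z₁/z₀) ⇒ ln z₀ = (ln z₁ − r·ln z₂)/(1 − r)
ln z₀ = (3.40120 − 0.84825×4.19419) / 0.15175 = -1.0314
z₀ = exp(-1.0314) = 0.3565 m

z₀ ≈ 0.356 m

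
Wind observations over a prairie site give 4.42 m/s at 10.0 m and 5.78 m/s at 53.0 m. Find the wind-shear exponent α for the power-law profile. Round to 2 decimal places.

α ≈ 0.16

Power law: V₂/V₁ = (z₂/z₁)^α ⇒ α = ln(V₂/V₁) / ln(z₂/z₁)
α = ln(5.78/4.42) / ln(53.0/10.0) = ln(1.3077) / ln(5.3000)
  = 0.26826 / 1.66771 = 0.16086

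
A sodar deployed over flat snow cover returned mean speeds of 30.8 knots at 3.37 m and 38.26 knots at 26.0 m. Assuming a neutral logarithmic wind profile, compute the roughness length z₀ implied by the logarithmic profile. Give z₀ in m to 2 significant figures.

Log law: V(z) ∝ ln(z/z₀). With r = V₁/V₂ = 30.8/38.26 = 0.80502,
r · ln(z₂/z₀) = ln(z₁/z₀) ⇒ ln z₀ = (ln z₁ − r·ln z₂)/(1 − r)
ln z₀ = (1.21491 − 0.80502×3.25810) / 0.19498 = -7.2208
z₀ = exp(-7.2208) = 0.0007313 m

z₀ ≈ 0.00073 m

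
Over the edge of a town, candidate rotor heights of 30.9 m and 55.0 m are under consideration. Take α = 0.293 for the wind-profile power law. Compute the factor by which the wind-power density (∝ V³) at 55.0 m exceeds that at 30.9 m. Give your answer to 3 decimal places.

Speed ratio: V_B/V_A = (z_B/z_A)^α = (55.0/30.9)^0.293 = (1.7799)^0.293 = 1.18405
Power-density ratio: P_B/P_A = (V_B/V_A)³ = (1.18405)³ = 1.65999

1.660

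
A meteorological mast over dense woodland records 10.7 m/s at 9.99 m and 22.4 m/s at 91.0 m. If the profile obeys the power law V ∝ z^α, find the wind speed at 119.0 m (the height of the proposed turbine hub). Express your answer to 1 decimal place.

First find α: α = ln(V₂/V₁)/ln(z₂/z₁) = ln(22.4/10.7)/ln(91.0/9.99) = 0.73882/2.20927 = 0.3344
Extrapolate from 91.0 m to 119.0 m: V₃ = 22.4 × (119.0/91.0)^0.3344 = 22.4 × 1.0939 = 24.5024 m/s

24.5 m/s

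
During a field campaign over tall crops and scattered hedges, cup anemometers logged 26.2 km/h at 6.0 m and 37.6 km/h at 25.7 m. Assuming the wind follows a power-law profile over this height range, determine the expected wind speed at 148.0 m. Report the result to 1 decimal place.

First find α: α = ln(V₂/V₁)/ln(z₂/z₁) = ln(37.6/26.2)/ln(25.7/6.0) = 0.36124/1.45473 = 0.2483
Extrapolate from 25.7 m to 148.0 m: V₃ = 37.6 × (148.0/25.7)^0.2483 = 37.6 × 1.5446 = 58.0759 km/h

58.1 km/h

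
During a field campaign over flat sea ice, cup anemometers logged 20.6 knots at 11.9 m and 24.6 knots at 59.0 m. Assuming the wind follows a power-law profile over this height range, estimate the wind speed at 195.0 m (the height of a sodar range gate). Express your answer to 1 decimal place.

First find α: α = ln(V₂/V₁)/ln(z₂/z₁) = ln(24.6/20.6)/ln(59.0/11.9) = 0.17746/1.60100 = 0.1108
Extrapolate from 59.0 m to 195.0 m: V₃ = 24.6 × (195.0/59.0)^0.1108 = 24.6 × 1.1417 = 28.0855 knots

28.1 knots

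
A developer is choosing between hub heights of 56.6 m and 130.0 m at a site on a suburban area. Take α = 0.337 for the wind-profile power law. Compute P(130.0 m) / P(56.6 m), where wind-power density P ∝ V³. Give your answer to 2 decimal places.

2.32

Speed ratio: V_B/V_A = (z_B/z_A)^α = (130.0/56.6)^0.337 = (2.2968)^0.337 = 1.32343
Power-density ratio: P_B/P_A = (V_B/V_A)³ = (1.32343)³ = 2.31792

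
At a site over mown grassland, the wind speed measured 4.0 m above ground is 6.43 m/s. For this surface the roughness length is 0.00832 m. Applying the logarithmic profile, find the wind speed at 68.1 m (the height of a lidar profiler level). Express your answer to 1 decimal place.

Log law: V(z) ∝ ln(z/z₀), so V₂/V₁ = ln(z₂/z₀) / ln(z₁/z₀).
ln(68.1/0.00832) = 9.0101, ln(4.0/0.00832) = 6.1754
V₂ = 6.43 × 9.0101/6.1754 = 6.43 × 1.4590 = 9.3816 m/s

9.4 m/s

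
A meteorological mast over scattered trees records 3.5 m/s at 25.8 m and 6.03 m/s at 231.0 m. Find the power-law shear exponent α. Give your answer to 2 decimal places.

α ≈ 0.25

Power law: V₂/V₁ = (z₂/z₁)^α ⇒ α = ln(V₂/V₁) / ln(z₂/z₁)
α = ln(6.03/3.5) / ln(231.0/25.8) = ln(1.7229) / ln(8.9535)
  = 0.54398 / 2.19204 = 0.24816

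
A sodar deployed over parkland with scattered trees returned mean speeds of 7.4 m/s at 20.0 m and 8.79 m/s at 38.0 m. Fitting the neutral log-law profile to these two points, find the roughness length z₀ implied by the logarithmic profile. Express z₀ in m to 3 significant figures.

Log law: V(z) ∝ ln(z/z₀). With r = V₁/V₂ = 7.4/8.79 = 0.84187,
r · ln(z₂/z₀) = ln(z₁/z₀) ⇒ ln z₀ = (ln z₁ − r·ln z₂)/(1 − r)
ln z₀ = (2.99573 − 0.84187×3.63759) / 0.15813 = -0.4213
z₀ = exp(-0.4213) = 0.6562 m

z₀ ≈ 0.656 m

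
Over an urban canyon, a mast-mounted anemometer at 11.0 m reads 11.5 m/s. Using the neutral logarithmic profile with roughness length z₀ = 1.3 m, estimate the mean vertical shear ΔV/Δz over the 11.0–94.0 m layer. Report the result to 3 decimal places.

Log law: V₂ = V₁ · ln(z₂/z₀)/ln(z₁/z₀) = 11.5 × 4.2809/2.1355 = 23.0531 m/s
ΔV/Δz = (23.0531 − 11.5)/(94.0 − 11.0) = 11.5531/83.0000 = 0.13919 m/s/m

0.139 m/s/m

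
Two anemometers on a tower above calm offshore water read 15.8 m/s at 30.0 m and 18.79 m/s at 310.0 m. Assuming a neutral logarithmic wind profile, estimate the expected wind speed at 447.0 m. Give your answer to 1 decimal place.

19.3 m/s

Log law: V ∝ ln(z/z₀). From the pair, with r = V₁/V₂ = 0.84087,
ln z₀ = (ln z₁ − r·ln z₂)/(1 − r) = (3.4012 − 0.84087×5.7366)/0.15913 = -8.9396 → z₀ = 0.0001311 m
V₃ = V₁ · ln(z₃/z₀)/ln(z₁/z₀) = 15.8 × 15.0421/12.3408 = 19.2586 m/s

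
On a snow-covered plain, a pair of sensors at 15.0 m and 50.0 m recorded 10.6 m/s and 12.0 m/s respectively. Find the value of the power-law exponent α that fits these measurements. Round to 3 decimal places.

Power law: V₂/V₁ = (z₂/z₁)^α ⇒ α = ln(V₂/V₁) / ln(z₂/z₁)
α = ln(12.0/10.6) / ln(50.0/15.0) = ln(1.1321) / ln(3.3333)
  = 0.12405 / 1.20397 = 0.10304

α ≈ 0.103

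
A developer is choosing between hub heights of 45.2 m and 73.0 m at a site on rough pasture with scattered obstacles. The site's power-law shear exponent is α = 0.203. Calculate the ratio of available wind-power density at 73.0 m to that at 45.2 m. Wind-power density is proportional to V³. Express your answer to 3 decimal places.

1.339

Speed ratio: V_B/V_A = (z_B/z_A)^α = (73.0/45.2)^0.203 = (1.6150)^0.203 = 1.10220
Power-density ratio: P_B/P_A = (V_B/V_A)³ = (1.10220)³ = 1.33901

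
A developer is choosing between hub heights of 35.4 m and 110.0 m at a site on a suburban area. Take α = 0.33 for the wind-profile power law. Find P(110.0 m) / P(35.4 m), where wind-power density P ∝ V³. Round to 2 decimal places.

Speed ratio: V_B/V_A = (z_B/z_A)^α = (110.0/35.4)^0.33 = (3.1073)^0.33 = 1.45375
Power-density ratio: P_B/P_A = (V_B/V_A)³ = (1.45375)³ = 3.07231

3.07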